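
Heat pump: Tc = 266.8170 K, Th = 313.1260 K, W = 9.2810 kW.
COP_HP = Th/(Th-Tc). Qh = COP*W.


COP = 313.1260 / 46.3090 = 6.7617
Qh = 6.7617 * 9.2810 = 62.7550 kW

COP = 6.7617, Qh = 62.7550 kW


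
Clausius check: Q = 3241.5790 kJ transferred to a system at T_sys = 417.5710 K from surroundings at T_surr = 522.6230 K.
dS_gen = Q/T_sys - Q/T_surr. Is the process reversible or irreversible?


dS_sys = 3241.5790/417.5710 = 7.7629 kJ/K
dS_surr = -3241.5790/522.6230 = -6.2025 kJ/K
dS_gen = 7.7629 - 6.2025 = 1.5604 kJ/K (irreversible)

dS_gen = 1.5604 kJ/K, irreversible


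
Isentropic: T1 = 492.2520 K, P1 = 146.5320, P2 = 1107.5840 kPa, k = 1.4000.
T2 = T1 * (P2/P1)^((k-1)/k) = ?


(k-1)/k = 0.2857
(P2/P1)^exp = 1.7823
T2 = 492.2520 * 1.7823 = 877.3473 K

877.3473 K


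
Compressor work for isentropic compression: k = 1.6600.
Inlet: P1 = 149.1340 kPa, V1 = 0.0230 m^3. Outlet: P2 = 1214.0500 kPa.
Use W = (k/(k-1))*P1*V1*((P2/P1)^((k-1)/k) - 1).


(k-1)/k = 0.3976
(P2/P1)^exp = 2.3018
W = 2.5152 * 149.1340 * 0.0230 * (2.3018 - 1) = 11.2309 kJ

11.2309 kJ


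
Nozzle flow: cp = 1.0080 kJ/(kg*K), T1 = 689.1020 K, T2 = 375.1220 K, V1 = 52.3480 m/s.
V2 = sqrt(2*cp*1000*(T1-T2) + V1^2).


dT = 313.9800 K
2*cp*1000*dT = 632983.6800
V1^2 = 2740.3131
V2 = sqrt(635723.9931) = 797.3230 m/s

797.3230 m/s


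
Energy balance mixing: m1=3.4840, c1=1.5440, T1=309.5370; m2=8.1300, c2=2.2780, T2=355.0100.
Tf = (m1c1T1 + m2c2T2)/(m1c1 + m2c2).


num = 8239.9260
den = 23.8994
Tf = 344.7749 K

344.7749 K


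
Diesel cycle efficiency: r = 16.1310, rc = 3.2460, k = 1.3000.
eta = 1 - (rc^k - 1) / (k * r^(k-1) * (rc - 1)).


r^(k-1) = 2.3030
rc^k = 4.6212
eta = 0.4615 = 46.1484%

46.1484%


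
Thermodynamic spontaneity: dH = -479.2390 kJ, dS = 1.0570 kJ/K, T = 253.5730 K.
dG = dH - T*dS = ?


T*dS = 253.5730 * 1.0570 = 268.0267 kJ
dG = -479.2390 - 268.0267 = -747.2657 kJ (spontaneous)

dG = -747.2657 kJ, spontaneous


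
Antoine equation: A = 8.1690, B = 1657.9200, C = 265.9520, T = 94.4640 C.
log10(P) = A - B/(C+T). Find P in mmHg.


C+T = 360.4160
B/(C+T) = 4.6000
log10(P) = 8.1690 - 4.6000 = 3.5690
P = 10^3.5690 = 3706.6557 mmHg

3706.6557 mmHg


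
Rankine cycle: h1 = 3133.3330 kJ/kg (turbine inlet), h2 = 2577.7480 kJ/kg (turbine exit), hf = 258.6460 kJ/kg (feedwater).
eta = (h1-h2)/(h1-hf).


W = 555.5850 kJ/kg
Q_in = 2874.6870 kJ/kg
eta = 0.1933 = 19.3268%

eta = 19.3268%


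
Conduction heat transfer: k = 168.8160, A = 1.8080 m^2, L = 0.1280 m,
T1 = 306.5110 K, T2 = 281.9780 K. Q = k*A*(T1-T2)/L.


dT = 24.5330 K
Q = 168.8160 * 1.8080 * 24.5330 / 0.1280 = 58499.5764 W

58499.5764 W


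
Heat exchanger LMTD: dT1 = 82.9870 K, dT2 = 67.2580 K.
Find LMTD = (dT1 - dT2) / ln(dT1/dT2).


dT1/dT2 = 1.2339
ln(dT1/dT2) = 0.2101
LMTD = 15.7290 / 0.2101 = 74.8473 K

74.8473 K


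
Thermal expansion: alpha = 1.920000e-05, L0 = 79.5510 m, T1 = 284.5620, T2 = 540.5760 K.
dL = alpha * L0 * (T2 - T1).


dT = 256.0140 K
dL = 1.920000e-05 * 79.5510 * 256.0140 = 0.391030 m
L_final = 79.942030 m

dL = 0.391030 m


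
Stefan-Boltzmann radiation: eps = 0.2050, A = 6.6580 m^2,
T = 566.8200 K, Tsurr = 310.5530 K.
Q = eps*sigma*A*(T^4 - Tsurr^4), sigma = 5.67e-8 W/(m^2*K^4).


T^4 = 1.0322e+11
Tsurr^4 = 9.3013e+09
Q = 0.2050 * 5.67e-8 * 6.6580 * 9.3923e+10 = 7268.6094 W

7268.6094 W


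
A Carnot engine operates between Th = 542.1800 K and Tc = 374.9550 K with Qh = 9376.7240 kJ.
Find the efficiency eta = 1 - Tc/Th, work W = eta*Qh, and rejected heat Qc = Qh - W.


eta = 1 - 374.9550/542.1800 = 0.3084
W = 0.3084 * 9376.7240 = 2892.0703 kJ
Qc = 9376.7240 - 2892.0703 = 6484.6537 kJ

eta = 30.8431%, W = 2892.0703 kJ, Qc = 6484.6537 kJ


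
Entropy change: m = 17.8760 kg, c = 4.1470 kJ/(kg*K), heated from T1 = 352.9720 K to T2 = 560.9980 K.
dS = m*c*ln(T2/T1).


T2/T1 = 1.5894
ln(T2/T1) = 0.4633
dS = 17.8760 * 4.1470 * 0.4633 = 34.3474 kJ/K

34.3474 kJ/K


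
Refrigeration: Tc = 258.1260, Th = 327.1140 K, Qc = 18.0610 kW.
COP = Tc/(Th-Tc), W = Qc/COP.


COP = 258.1260 / 68.9880 = 3.7416
W = 18.0610 / 3.7416 = 4.8271 kW

COP = 3.7416, W = 4.8271 kW


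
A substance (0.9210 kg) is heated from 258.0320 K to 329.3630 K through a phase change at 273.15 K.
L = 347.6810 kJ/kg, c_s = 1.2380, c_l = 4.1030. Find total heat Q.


Q1 (sensible, solid) = 0.9210 * 1.2380 * 15.1180 = 17.2375 kJ
Q2 (latent) = 0.9210 * 347.6810 = 320.2142 kJ
Q3 (sensible, liquid) = 0.9210 * 4.1030 * 56.2130 = 212.4212 kJ
Q_total = 549.8729 kJ

549.8729 kJ


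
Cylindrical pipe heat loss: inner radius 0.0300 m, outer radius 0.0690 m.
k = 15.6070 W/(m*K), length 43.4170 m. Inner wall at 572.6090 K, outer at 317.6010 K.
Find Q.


dT = 255.0080 K
ln(ro/ri) = 0.8329
Q = 2*pi*15.6070*43.4170*255.0080 / 0.8329 = 1303512.7890 W

1303512.7890 W


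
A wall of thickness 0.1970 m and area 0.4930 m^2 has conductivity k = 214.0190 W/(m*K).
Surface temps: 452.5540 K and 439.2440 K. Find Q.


dT = 13.3100 K
Q = 214.0190 * 0.4930 * 13.3100 / 0.1970 = 7128.7122 W

7128.7122 W


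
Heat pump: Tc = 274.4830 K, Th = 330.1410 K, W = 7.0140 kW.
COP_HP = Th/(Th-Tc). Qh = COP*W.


COP = 330.1410 / 55.6580 = 5.9316
Qh = 5.9316 * 7.0140 = 41.6042 kW

COP = 5.9316, Qh = 41.6042 kW


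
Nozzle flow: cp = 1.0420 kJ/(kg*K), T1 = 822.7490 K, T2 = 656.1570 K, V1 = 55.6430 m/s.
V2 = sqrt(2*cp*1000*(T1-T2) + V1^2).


dT = 166.5920 K
2*cp*1000*dT = 347177.7280
V1^2 = 3096.1434
V2 = sqrt(350273.8714) = 591.8394 m/s

591.8394 m/s


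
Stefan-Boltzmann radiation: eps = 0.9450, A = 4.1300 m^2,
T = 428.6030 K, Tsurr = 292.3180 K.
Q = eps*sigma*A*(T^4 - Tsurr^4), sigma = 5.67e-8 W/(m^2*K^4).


T^4 = 3.3746e+10
Tsurr^4 = 7.3017e+09
Q = 0.9450 * 5.67e-8 * 4.1300 * 2.6444e+10 = 5851.8825 W

5851.8825 W


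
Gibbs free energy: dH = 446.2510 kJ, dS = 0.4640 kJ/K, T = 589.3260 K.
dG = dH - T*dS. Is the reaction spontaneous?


T*dS = 589.3260 * 0.4640 = 273.4473 kJ
dG = 446.2510 - 273.4473 = 172.8037 kJ (non-spontaneous)

dG = 172.8037 kJ, non-spontaneous


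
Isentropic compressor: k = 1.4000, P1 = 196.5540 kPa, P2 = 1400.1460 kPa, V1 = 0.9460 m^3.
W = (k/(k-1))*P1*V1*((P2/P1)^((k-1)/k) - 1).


(k-1)/k = 0.2857
(P2/P1)^exp = 1.7524
W = 3.5000 * 196.5540 * 0.9460 * (1.7524 - 1) = 489.6359 kJ

489.6359 kJ


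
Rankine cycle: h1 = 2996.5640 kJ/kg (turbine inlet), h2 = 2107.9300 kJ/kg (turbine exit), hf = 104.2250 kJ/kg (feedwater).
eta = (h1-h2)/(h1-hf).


W = 888.6340 kJ/kg
Q_in = 2892.3390 kJ/kg
eta = 0.3072 = 30.7237%

eta = 30.7237%


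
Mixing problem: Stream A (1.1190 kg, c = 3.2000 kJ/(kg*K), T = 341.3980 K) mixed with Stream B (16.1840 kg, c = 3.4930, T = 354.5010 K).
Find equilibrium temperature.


num = 21262.6719
den = 60.1115
Tf = 353.7205 K

353.7205 K


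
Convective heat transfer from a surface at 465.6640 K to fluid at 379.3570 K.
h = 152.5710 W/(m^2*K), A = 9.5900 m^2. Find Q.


dT = 86.3070 K
Q = 152.5710 * 9.5900 * 86.3070 = 126280.5954 W

126280.5954 W


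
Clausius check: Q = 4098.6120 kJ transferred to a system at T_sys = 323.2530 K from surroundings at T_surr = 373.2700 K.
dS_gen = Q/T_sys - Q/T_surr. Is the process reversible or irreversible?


dS_sys = 4098.6120/323.2530 = 12.6793 kJ/K
dS_surr = -4098.6120/373.2700 = -10.9803 kJ/K
dS_gen = 12.6793 - 10.9803 = 1.6990 kJ/K (irreversible)

dS_gen = 1.6990 kJ/K, irreversible


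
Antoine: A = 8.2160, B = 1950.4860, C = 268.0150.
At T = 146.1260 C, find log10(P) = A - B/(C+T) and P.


C+T = 414.1410
B/(C+T) = 4.7097
log10(P) = 8.2160 - 4.7097 = 3.5063
P = 10^3.5063 = 3208.3755 mmHg

3208.3755 mmHg


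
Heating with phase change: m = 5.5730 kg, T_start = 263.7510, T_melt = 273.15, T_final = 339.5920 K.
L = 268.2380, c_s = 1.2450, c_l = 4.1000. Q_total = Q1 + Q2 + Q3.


Q1 (sensible, solid) = 5.5730 * 1.2450 * 9.3990 = 65.2139 kJ
Q2 (latent) = 5.5730 * 268.2380 = 1494.8904 kJ
Q3 (sensible, liquid) = 5.5730 * 4.1000 * 66.4420 = 1518.1532 kJ
Q_total = 3078.2574 kJ

3078.2574 kJ


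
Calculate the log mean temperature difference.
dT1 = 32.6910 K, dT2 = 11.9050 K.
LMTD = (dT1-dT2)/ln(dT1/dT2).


dT1/dT2 = 2.7460
ln(dT1/dT2) = 1.0101
LMTD = 20.7860 / 1.0101 = 20.5773 K

20.5773 K


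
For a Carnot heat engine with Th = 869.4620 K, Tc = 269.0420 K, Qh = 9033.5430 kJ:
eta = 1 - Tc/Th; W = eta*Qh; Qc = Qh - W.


eta = 1 - 269.0420/869.4620 = 0.6906
W = 0.6906 * 9033.5430 = 6238.2484 kJ
Qc = 9033.5430 - 6238.2484 = 2795.2946 kJ

eta = 69.0565%, W = 6238.2484 kJ, Qc = 2795.2946 kJ


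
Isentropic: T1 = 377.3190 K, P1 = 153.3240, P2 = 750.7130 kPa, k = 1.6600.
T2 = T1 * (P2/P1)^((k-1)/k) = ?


(k-1)/k = 0.3976
(P2/P1)^exp = 1.8805
T2 = 377.3190 * 1.8805 = 709.5645 K

709.5645 K


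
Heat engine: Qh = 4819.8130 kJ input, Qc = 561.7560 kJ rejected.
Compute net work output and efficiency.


W = 4819.8130 - 561.7560 = 4258.0570 kJ
eta = 4258.0570 / 4819.8130 = 0.8834 = 88.3449%

W = 4258.0570 kJ, eta = 88.3449%


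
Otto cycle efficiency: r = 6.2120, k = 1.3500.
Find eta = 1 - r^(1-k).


r^(k-1) = 1.8951
eta = 1 - 1/1.8951 = 0.4723 = 47.2322%

47.2322%


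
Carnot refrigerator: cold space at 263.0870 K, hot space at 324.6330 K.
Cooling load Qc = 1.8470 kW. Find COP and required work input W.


COP = 263.0870 / 61.5460 = 4.2746
W = 1.8470 / 4.2746 = 0.4321 kW

COP = 4.2746, W = 0.4321 kW


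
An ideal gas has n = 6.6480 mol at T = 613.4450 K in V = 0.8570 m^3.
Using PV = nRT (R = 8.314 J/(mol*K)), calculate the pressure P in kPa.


P = nRT/V = 6.6480 * 8.314 * 613.4450 / 0.8570
= 33906.0081 / 0.8570 = 39563.6034 Pa = 39.5636 kPa

39.5636 kPa


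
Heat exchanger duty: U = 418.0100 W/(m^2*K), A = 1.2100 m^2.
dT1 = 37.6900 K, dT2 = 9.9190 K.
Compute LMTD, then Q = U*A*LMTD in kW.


LMTD = 20.8031 K
Q = 418.0100 * 1.2100 * 20.8031 = 10522.0639 W = 10.5221 kW

10.5221 kW


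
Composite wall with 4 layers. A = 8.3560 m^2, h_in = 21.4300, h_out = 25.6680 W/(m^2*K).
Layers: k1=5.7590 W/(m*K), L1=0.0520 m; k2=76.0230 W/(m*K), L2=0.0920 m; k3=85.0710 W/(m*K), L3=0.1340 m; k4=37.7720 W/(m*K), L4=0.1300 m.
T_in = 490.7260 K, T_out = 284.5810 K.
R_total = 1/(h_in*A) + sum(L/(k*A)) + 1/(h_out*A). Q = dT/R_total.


R_conv_in = 1/(21.4300*8.3560) = 0.0056
R_1 = 0.0520/(5.7590*8.3560) = 0.0011
R_2 = 0.0920/(76.0230*8.3560) = 0.0001
R_3 = 0.1340/(85.0710*8.3560) = 0.0002
R_4 = 0.1300/(37.7720*8.3560) = 0.0004
R_conv_out = 1/(25.6680*8.3560) = 0.0047
R_total = 0.0121 K/W
Q = 206.1450 / 0.0121 = 17075.3947 W

R_total = 0.0121 K/W, Q = 17075.3947 W


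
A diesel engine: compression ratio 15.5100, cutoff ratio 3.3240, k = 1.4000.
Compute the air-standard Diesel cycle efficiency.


r^(k-1) = 2.9940
rc^k = 5.3743
eta = 0.5509 = 55.0940%

55.0940%


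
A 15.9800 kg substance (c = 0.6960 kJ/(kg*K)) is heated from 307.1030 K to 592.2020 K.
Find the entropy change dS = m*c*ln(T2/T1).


T2/T1 = 1.9283
ln(T2/T1) = 0.6567
dS = 15.9800 * 0.6960 * 0.6567 = 7.3035 kJ/K

7.3035 kJ/K


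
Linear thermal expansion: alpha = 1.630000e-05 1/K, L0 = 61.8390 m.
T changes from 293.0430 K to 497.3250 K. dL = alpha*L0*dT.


dT = 204.2820 K
dL = 1.630000e-05 * 61.8390 * 204.2820 = 0.205911 m
L_final = 62.044911 m

dL = 0.205911 m


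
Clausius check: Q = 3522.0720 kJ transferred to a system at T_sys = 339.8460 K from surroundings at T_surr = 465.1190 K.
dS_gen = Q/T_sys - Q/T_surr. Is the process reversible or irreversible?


dS_sys = 3522.0720/339.8460 = 10.3637 kJ/K
dS_surr = -3522.0720/465.1190 = -7.5724 kJ/K
dS_gen = 10.3637 - 7.5724 = 2.7913 kJ/K (irreversible)

dS_gen = 2.7913 kJ/K, irreversible


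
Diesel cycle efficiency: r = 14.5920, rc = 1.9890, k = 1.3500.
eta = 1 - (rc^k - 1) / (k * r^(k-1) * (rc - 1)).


r^(k-1) = 2.5553
rc^k = 2.5302
eta = 0.5515 = 55.1480%

55.1480%


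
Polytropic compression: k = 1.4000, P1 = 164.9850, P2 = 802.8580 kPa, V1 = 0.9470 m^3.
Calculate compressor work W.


(k-1)/k = 0.2857
(P2/P1)^exp = 1.5716
W = 3.5000 * 164.9850 * 0.9470 * (1.5716 - 1) = 312.5738 kJ

312.5738 kJ


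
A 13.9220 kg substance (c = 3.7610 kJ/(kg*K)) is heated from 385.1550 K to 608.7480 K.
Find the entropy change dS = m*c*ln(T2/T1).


T2/T1 = 1.5805
ln(T2/T1) = 0.4578
dS = 13.9220 * 3.7610 * 0.4578 = 23.9685 kJ/K

23.9685 kJ/K


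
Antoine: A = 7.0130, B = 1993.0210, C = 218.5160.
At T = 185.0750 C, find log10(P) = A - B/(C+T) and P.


C+T = 403.5910
B/(C+T) = 4.9382
log10(P) = 7.0130 - 4.9382 = 2.0748
P = 10^2.0748 = 118.7901 mmHg

118.7901 mmHg


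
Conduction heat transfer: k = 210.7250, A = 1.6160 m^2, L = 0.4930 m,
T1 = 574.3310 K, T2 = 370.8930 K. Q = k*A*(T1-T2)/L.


dT = 203.4380 K
Q = 210.7250 * 1.6160 * 203.4380 / 0.4930 = 140521.4354 W

140521.4354 W


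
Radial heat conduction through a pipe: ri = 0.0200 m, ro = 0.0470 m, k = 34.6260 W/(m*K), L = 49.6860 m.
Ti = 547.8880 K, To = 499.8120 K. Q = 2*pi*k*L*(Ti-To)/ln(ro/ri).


dT = 48.0760 K
ln(ro/ri) = 0.8544
Q = 2*pi*34.6260*49.6860*48.0760 / 0.8544 = 608240.7649 W

608240.7649 W


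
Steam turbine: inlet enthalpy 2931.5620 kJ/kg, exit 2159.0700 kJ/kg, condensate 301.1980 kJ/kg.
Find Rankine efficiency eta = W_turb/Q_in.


W = 772.4920 kJ/kg
Q_in = 2630.3640 kJ/kg
eta = 0.2937 = 29.3683%

eta = 29.3683%


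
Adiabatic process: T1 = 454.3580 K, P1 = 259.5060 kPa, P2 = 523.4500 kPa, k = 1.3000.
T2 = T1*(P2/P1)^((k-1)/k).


(k-1)/k = 0.2308
(P2/P1)^exp = 1.1758
T2 = 454.3580 * 1.1758 = 534.2198 K

534.2198 K


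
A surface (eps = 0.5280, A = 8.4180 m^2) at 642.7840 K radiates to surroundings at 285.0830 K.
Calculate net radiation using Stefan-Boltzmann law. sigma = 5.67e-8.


T^4 = 1.7071e+11
Tsurr^4 = 6.6052e+09
Q = 0.5280 * 5.67e-8 * 8.4180 * 1.6411e+11 = 41356.9531 W

41356.9531 W


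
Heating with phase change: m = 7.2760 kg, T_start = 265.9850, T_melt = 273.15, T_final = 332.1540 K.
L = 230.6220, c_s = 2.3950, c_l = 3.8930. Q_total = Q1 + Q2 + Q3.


Q1 (sensible, solid) = 7.2760 * 2.3950 * 7.1650 = 124.8574 kJ
Q2 (latent) = 7.2760 * 230.6220 = 1678.0057 kJ
Q3 (sensible, liquid) = 7.2760 * 3.8930 * 59.0040 = 1671.3159 kJ
Q_total = 3474.1790 kJ

3474.1790 kJ


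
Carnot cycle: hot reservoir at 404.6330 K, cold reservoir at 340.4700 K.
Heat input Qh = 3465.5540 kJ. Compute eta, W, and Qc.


eta = 1 - 340.4700/404.6330 = 0.1586
W = 0.1586 * 3465.5540 = 549.5359 kJ
Qc = 3465.5540 - 549.5359 = 2916.0181 kJ

eta = 15.8571%, W = 549.5359 kJ, Qc = 2916.0181 kJ


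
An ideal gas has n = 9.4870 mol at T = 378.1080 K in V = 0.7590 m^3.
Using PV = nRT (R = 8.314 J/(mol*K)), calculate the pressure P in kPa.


P = nRT/V = 9.4870 * 8.314 * 378.1080 / 0.7590
= 29823.2375 / 0.7590 = 39292.8030 Pa = 39.2928 kPa

39.2928 kPa


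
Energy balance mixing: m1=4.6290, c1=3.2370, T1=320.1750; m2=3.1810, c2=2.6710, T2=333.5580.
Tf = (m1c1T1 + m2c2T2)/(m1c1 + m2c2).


num = 7631.5848
den = 23.4805
Tf = 325.0177 K

325.0177 K


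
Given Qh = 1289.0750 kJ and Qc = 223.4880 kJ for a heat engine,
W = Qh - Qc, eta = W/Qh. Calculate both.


W = 1289.0750 - 223.4880 = 1065.5870 kJ
eta = 1065.5870 / 1289.0750 = 0.8266 = 82.6629%

W = 1065.5870 kJ, eta = 82.6629%


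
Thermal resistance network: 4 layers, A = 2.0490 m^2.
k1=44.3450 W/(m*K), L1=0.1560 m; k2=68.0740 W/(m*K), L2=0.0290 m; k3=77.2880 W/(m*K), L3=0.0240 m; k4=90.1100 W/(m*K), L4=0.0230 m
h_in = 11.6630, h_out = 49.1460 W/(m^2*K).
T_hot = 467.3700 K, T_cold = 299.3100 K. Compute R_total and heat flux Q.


R_conv_in = 1/(11.6630*2.0490) = 0.0418
R_1 = 0.1560/(44.3450*2.0490) = 0.0017
R_2 = 0.0290/(68.0740*2.0490) = 0.0002
R_3 = 0.0240/(77.2880*2.0490) = 0.0002
R_4 = 0.0230/(90.1100*2.0490) = 0.0001
R_conv_out = 1/(49.1460*2.0490) = 0.0099
R_total = 0.0540 K/W
Q = 168.0600 / 0.0540 = 3113.5612 W

R_total = 0.0540 K/W, Q = 3113.5612 W


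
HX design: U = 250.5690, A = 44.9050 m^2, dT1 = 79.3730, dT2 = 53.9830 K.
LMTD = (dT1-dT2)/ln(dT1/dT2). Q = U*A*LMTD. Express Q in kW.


LMTD = 65.8644 K
Q = 250.5690 * 44.9050 * 65.8644 = 741092.9191 W = 741.0929 kW

741.0929 kW


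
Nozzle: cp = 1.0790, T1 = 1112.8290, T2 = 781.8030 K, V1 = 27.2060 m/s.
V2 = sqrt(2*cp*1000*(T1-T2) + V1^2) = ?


dT = 331.0260 K
2*cp*1000*dT = 714354.1080
V1^2 = 740.1664
V2 = sqrt(715094.2744) = 845.6325 m/s

845.6325 m/s


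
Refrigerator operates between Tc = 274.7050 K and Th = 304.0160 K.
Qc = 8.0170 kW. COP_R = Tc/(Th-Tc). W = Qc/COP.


COP = 274.7050 / 29.3110 = 9.3721
W = 8.0170 / 9.3721 = 0.8554 kW

COP = 9.3721, W = 0.8554 kW


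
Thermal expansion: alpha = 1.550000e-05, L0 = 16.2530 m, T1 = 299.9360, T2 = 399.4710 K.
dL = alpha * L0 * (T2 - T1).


dT = 99.5350 K
dL = 1.550000e-05 * 16.2530 * 99.5350 = 0.025075 m
L_final = 16.278075 m

dL = 0.025075 m


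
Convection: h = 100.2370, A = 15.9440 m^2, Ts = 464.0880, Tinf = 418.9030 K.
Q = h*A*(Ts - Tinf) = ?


dT = 45.1850 K
Q = 100.2370 * 15.9440 * 45.1850 = 72213.7058 W

72213.7058 W


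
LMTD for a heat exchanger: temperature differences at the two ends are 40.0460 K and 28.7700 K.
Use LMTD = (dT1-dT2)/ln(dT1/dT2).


dT1/dT2 = 1.3919
ln(dT1/dT2) = 0.3307
LMTD = 11.2760 / 0.3307 = 34.0978 K

34.0978 K


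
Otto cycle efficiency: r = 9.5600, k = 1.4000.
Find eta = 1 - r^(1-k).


r^(k-1) = 2.4671
eta = 1 - 1/2.4671 = 0.5947 = 59.4662%

59.4662%


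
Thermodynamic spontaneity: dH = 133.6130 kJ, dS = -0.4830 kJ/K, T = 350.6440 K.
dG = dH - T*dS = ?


T*dS = 350.6440 * -0.4830 = -169.3611 kJ
dG = 133.6130 + 169.3611 = 302.9741 kJ (non-spontaneous)

dG = 302.9741 kJ, non-spontaneous


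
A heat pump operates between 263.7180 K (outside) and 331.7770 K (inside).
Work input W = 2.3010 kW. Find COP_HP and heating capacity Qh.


COP = 331.7770 / 68.0590 = 4.8748
Qh = 4.8748 * 2.3010 = 11.2170 kW

COP = 4.8748, Qh = 11.2170 kW


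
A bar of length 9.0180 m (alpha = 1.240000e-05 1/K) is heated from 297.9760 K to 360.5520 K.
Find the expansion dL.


dT = 62.5760 K
dL = 1.240000e-05 * 9.0180 * 62.5760 = 0.006997 m
L_final = 9.024997 m

dL = 0.006997 m


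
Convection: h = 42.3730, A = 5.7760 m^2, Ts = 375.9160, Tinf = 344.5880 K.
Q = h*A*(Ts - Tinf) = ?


dT = 31.3280 K
Q = 42.3730 * 5.7760 * 31.3280 = 7667.4167 W

7667.4167 W


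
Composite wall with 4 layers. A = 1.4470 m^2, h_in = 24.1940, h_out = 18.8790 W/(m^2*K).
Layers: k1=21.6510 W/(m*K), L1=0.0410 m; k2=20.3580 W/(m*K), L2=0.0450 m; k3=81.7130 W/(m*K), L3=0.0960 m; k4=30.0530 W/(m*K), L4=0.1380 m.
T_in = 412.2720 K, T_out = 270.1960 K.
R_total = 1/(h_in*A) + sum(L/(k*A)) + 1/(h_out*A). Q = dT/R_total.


R_conv_in = 1/(24.1940*1.4470) = 0.0286
R_1 = 0.0410/(21.6510*1.4470) = 0.0013
R_2 = 0.0450/(20.3580*1.4470) = 0.0015
R_3 = 0.0960/(81.7130*1.4470) = 0.0008
R_4 = 0.1380/(30.0530*1.4470) = 0.0032
R_conv_out = 1/(18.8790*1.4470) = 0.0366
R_total = 0.0720 K/W
Q = 142.0760 / 0.0720 = 1973.4992 W

R_total = 0.0720 K/W, Q = 1973.4992 W


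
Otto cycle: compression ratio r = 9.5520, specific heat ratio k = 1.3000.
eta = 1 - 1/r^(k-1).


r^(k-1) = 1.9680
eta = 1 - 1/1.9680 = 0.4919 = 49.1874%

49.1874%


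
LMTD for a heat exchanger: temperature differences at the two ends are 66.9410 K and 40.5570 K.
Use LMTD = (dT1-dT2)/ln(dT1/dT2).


dT1/dT2 = 1.6505
ln(dT1/dT2) = 0.5011
LMTD = 26.3840 / 0.5011 = 52.6518 K

52.6518 K


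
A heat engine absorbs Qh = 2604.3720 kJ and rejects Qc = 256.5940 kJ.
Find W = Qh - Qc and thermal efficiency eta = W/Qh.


W = 2604.3720 - 256.5940 = 2347.7780 kJ
eta = 2347.7780 / 2604.3720 = 0.9015 = 90.1476%

W = 2347.7780 kJ, eta = 90.1476%


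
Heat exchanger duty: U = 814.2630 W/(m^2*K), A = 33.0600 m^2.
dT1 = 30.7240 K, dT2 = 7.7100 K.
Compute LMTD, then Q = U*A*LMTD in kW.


LMTD = 16.6463 K
Q = 814.2630 * 33.0600 * 16.6463 = 448111.7961 W = 448.1118 kW

448.1118 kW


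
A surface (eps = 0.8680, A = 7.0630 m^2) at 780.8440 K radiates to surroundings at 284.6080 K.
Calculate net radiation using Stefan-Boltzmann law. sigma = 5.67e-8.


T^4 = 3.7176e+11
Tsurr^4 = 6.5613e+09
Q = 0.8680 * 5.67e-8 * 7.0630 * 3.6519e+11 = 126944.9973 W

126944.9973 W


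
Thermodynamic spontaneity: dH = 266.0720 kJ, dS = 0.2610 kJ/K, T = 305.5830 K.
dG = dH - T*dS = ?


T*dS = 305.5830 * 0.2610 = 79.7572 kJ
dG = 266.0720 - 79.7572 = 186.3148 kJ (non-spontaneous)

dG = 186.3148 kJ, non-spontaneous


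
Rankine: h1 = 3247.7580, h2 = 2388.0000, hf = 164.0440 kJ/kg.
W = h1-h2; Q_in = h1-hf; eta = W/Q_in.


W = 859.7580 kJ/kg
Q_in = 3083.7140 kJ/kg
eta = 0.2788 = 27.8806%

eta = 27.8806%


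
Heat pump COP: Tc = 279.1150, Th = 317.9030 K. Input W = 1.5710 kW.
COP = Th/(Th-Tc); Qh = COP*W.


COP = 317.9030 / 38.7880 = 8.1959
Qh = 8.1959 * 1.5710 = 12.8758 kW

COP = 8.1959, Qh = 12.8758 kW


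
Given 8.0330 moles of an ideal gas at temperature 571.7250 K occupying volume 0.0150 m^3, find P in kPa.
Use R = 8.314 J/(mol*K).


P = nRT/V = 8.0330 * 8.314 * 571.7250 / 0.0150
= 38183.4328 / 0.0150 = 2545562.1876 Pa = 2545.5622 kPa

2545.5622 kPa


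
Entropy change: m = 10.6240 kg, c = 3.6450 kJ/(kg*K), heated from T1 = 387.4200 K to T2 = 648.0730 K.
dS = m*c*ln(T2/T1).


T2/T1 = 1.6728
ln(T2/T1) = 0.5145
dS = 10.6240 * 3.6450 * 0.5145 = 19.9235 kJ/K

19.9235 kJ/K


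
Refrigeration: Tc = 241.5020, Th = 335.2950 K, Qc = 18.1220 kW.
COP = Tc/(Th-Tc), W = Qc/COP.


COP = 241.5020 / 93.7930 = 2.5748
W = 18.1220 / 2.5748 = 7.0381 kW

COP = 2.5748, W = 7.0381 kW


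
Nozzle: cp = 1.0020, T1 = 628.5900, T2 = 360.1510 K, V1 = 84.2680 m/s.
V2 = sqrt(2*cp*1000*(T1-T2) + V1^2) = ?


dT = 268.4390 K
2*cp*1000*dT = 537951.7560
V1^2 = 7101.0958
V2 = sqrt(545052.8518) = 738.2769 m/s

738.2769 m/s


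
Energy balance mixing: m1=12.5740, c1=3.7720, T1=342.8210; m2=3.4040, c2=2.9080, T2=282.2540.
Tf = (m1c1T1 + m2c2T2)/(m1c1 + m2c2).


num = 19053.6860
den = 57.3280
Tf = 332.3629 K

332.3629 K


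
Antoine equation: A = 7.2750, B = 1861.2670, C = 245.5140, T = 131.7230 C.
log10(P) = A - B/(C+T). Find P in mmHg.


C+T = 377.2370
B/(C+T) = 4.9339
log10(P) = 7.2750 - 4.9339 = 2.3411
P = 10^2.3411 = 219.3077 mmHg

219.3077 mmHg


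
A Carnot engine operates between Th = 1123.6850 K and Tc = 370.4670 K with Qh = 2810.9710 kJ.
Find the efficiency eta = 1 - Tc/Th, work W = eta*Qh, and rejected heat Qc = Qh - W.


eta = 1 - 370.4670/1123.6850 = 0.6703
W = 0.6703 * 2810.9710 = 1884.2237 kJ
Qc = 2810.9710 - 1884.2237 = 926.7473 kJ

eta = 67.0311%, W = 1884.2237 kJ, Qc = 926.7473 kJ


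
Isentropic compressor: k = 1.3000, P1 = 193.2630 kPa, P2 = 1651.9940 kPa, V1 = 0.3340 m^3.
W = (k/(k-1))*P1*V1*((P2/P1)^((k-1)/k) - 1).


(k-1)/k = 0.2308
(P2/P1)^exp = 1.6408
W = 4.3333 * 193.2630 * 0.3340 * (1.6408 - 1) = 179.2303 kJ

179.2303 kJ


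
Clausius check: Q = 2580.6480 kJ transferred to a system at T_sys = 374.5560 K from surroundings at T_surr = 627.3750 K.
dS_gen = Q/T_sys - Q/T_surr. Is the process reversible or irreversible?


dS_sys = 2580.6480/374.5560 = 6.8899 kJ/K
dS_surr = -2580.6480/627.3750 = -4.1134 kJ/K
dS_gen = 6.8899 - 4.1134 = 2.7765 kJ/K (irreversible)

dS_gen = 2.7765 kJ/K, irreversible


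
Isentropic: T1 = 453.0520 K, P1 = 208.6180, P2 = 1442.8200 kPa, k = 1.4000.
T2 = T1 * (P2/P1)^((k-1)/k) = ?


(k-1)/k = 0.2857
(P2/P1)^exp = 1.7376
T2 = 453.0520 * 1.7376 = 787.2418 K

787.2418 K


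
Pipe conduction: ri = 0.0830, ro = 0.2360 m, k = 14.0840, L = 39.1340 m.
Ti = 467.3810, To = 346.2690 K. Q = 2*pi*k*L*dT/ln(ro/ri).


dT = 121.1120 K
ln(ro/ri) = 1.0450
Q = 2*pi*14.0840*39.1340*121.1120 / 1.0450 = 401360.5372 W

401360.5372 W


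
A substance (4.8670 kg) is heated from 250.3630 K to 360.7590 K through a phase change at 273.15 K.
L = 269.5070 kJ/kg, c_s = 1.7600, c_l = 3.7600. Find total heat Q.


Q1 (sensible, solid) = 4.8670 * 1.7600 * 22.7870 = 195.1916 kJ
Q2 (latent) = 4.8670 * 269.5070 = 1311.6906 kJ
Q3 (sensible, liquid) = 4.8670 * 3.7600 * 87.6090 = 1603.2377 kJ
Q_total = 3110.1199 kJ

3110.1199 kJ


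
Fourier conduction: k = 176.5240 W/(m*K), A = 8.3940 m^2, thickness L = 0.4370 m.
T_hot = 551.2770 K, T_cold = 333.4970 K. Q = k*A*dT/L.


dT = 217.7800 K
Q = 176.5240 * 8.3940 * 217.7800 / 0.4370 = 738429.9132 W

738429.9132 W


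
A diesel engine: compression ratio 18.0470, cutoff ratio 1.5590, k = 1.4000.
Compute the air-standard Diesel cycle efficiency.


r^(k-1) = 3.1810
rc^k = 1.8620
eta = 0.6537 = 65.3729%

65.3729%


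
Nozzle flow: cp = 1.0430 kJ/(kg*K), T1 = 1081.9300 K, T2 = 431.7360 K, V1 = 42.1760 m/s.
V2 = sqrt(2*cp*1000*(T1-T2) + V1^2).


dT = 650.1940 K
2*cp*1000*dT = 1356304.6840
V1^2 = 1778.8150
V2 = sqrt(1358083.4990) = 1165.3684 m/s

1165.3684 m/s


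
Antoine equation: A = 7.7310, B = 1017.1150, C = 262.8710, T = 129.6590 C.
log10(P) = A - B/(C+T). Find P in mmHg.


C+T = 392.5300
B/(C+T) = 2.5912
log10(P) = 7.7310 - 2.5912 = 5.1398
P = 10^5.1398 = 137981.9428 mmHg

137981.9428 mmHg


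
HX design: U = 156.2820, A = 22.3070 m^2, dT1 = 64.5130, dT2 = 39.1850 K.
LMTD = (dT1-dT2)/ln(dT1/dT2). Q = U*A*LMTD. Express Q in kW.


LMTD = 50.8010 K
Q = 156.2820 * 22.3070 * 50.8010 = 177101.6069 W = 177.1016 kW

177.1016 kW


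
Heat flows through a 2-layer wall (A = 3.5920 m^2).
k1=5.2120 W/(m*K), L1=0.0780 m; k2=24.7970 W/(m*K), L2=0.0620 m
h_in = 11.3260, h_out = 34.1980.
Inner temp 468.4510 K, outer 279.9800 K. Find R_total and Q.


R_conv_in = 1/(11.3260*3.5920) = 0.0246
R_1 = 0.0780/(5.2120*3.5920) = 0.0042
R_2 = 0.0620/(24.7970*3.5920) = 0.0007
R_conv_out = 1/(34.1980*3.5920) = 0.0081
R_total = 0.0376 K/W
Q = 188.4710 / 0.0376 = 5014.7370 W

R_total = 0.0376 K/W, Q = 5014.7370 W


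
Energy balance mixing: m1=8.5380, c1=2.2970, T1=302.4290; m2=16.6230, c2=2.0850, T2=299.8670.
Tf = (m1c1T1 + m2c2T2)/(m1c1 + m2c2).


num = 16324.2497
den = 54.2707
Tf = 300.7928 K

300.7928 K


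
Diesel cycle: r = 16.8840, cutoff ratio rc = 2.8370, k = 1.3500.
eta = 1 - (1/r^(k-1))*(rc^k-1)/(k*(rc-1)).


r^(k-1) = 2.6892
rc^k = 4.0866
eta = 0.5372 = 53.7173%

53.7173%


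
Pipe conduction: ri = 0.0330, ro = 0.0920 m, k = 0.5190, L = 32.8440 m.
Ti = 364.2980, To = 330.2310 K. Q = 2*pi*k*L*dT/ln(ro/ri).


dT = 34.0670 K
ln(ro/ri) = 1.0253
Q = 2*pi*0.5190*32.8440*34.0670 / 1.0253 = 3558.7235 W

3558.7235 W


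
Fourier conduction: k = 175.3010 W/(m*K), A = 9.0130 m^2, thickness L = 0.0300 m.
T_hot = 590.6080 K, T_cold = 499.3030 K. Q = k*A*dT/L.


dT = 91.3050 K
Q = 175.3010 * 9.0130 * 91.3050 / 0.0300 = 4808693.2132 W

4808693.2132 W


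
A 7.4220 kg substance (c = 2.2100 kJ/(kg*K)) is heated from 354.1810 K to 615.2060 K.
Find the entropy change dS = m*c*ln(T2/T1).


T2/T1 = 1.7370
ln(T2/T1) = 0.5521
dS = 7.4220 * 2.2100 * 0.5521 = 9.0567 kJ/K

9.0567 kJ/K


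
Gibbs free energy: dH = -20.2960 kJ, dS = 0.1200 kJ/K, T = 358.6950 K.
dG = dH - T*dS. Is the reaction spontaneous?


T*dS = 358.6950 * 0.1200 = 43.0434 kJ
dG = -20.2960 - 43.0434 = -63.3394 kJ (spontaneous)

dG = -63.3394 kJ, spontaneous


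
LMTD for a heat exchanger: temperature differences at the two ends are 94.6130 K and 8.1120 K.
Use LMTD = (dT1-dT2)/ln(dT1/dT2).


dT1/dT2 = 11.6633
ln(dT1/dT2) = 2.4565
LMTD = 86.5010 / 2.4565 = 35.2138 K

35.2138 K


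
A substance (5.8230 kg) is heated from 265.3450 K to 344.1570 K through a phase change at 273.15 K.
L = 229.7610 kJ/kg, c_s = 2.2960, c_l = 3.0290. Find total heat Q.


Q1 (sensible, solid) = 5.8230 * 2.2960 * 7.8050 = 104.3498 kJ
Q2 (latent) = 5.8230 * 229.7610 = 1337.8983 kJ
Q3 (sensible, liquid) = 5.8230 * 3.0290 * 71.0070 = 1252.4120 kJ
Q_total = 2694.6601 kJ

2694.6601 kJ


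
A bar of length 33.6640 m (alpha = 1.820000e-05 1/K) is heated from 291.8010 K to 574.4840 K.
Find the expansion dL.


dT = 282.6830 K
dL = 1.820000e-05 * 33.6640 * 282.6830 = 0.173196 m
L_final = 33.837196 m

dL = 0.173196 m


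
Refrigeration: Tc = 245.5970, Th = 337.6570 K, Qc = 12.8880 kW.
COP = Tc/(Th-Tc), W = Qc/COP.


COP = 245.5970 / 92.0600 = 2.6678
W = 12.8880 / 2.6678 = 4.8310 kW

COP = 2.6678, W = 4.8310 kW


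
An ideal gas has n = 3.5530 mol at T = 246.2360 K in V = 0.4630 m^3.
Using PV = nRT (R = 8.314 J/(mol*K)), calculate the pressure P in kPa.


P = nRT/V = 3.5530 * 8.314 * 246.2360 / 0.4630
= 7273.7233 / 0.4630 = 15709.9855 Pa = 15.7100 kPa

15.7100 kPa


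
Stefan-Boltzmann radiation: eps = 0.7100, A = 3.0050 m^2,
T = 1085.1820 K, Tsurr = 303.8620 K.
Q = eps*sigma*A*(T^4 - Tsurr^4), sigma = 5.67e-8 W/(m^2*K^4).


T^4 = 1.3868e+12
Tsurr^4 = 8.5252e+09
Q = 0.7100 * 5.67e-8 * 3.0050 * 1.3783e+12 = 166731.6948 W

166731.6948 W


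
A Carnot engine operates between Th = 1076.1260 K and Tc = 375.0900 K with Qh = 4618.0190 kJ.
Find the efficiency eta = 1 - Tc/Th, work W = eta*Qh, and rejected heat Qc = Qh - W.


eta = 1 - 375.0900/1076.1260 = 0.6514
W = 0.6514 * 4618.0190 = 3008.3815 kJ
Qc = 4618.0190 - 3008.3815 = 1609.6375 kJ

eta = 65.1444%, W = 3008.3815 kJ, Qc = 1609.6375 kJ


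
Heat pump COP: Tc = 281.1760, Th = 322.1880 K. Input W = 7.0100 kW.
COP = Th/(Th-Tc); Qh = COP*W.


COP = 322.1880 / 41.0120 = 7.8559
Qh = 7.8559 * 7.0100 = 55.0702 kW

COP = 7.8559, Qh = 55.0702 kW


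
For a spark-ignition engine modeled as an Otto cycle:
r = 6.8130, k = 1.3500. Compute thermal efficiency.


r^(k-1) = 1.9573
eta = 1 - 1/1.9573 = 0.4891 = 48.9105%

48.9105%


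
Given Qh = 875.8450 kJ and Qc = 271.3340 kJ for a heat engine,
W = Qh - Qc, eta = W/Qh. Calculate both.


W = 875.8450 - 271.3340 = 604.5110 kJ
eta = 604.5110 / 875.8450 = 0.6902 = 69.0203%

W = 604.5110 kJ, eta = 69.0203%


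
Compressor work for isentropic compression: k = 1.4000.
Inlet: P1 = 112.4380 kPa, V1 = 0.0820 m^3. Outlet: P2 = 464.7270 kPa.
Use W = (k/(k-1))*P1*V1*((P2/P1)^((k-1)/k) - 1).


(k-1)/k = 0.2857
(P2/P1)^exp = 1.5000
W = 3.5000 * 112.4380 * 0.0820 * (1.5000 - 1) = 16.1338 kJ

16.1338 kJ


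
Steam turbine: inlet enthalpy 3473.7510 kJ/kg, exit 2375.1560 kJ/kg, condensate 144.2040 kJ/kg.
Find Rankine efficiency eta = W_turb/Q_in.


W = 1098.5950 kJ/kg
Q_in = 3329.5470 kJ/kg
eta = 0.3300 = 32.9953%

eta = 32.9953%


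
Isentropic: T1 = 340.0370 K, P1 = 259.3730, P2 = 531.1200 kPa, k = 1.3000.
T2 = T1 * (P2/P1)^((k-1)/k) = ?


(k-1)/k = 0.2308
(P2/P1)^exp = 1.1799
T2 = 340.0370 * 1.1799 = 401.1966 K

401.1966 K


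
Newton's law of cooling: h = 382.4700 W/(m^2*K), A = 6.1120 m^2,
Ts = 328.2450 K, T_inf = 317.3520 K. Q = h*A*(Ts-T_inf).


dT = 10.8930 K
Q = 382.4700 * 6.1120 * 10.8930 = 25464.0938 W

25464.0938 W


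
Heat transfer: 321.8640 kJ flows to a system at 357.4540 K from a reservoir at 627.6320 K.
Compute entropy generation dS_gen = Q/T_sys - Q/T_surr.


dS_sys = 321.8640/357.4540 = 0.9004 kJ/K
dS_surr = -321.8640/627.6320 = -0.5128 kJ/K
dS_gen = 0.9004 - 0.5128 = 0.3876 kJ/K (irreversible)

dS_gen = 0.3876 kJ/K, irreversible


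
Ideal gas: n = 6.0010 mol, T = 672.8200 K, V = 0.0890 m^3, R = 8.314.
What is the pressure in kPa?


P = nRT/V = 6.0010 * 8.314 * 672.8200 / 0.0890
= 33568.5467 / 0.0890 = 377174.6821 Pa = 377.1747 kPa

377.1747 kPa


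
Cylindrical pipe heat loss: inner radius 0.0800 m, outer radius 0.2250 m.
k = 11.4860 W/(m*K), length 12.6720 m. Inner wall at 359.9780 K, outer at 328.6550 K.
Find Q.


dT = 31.3230 K
ln(ro/ri) = 1.0341
Q = 2*pi*11.4860*12.6720*31.3230 / 1.0341 = 27701.6523 W

27701.6523 W


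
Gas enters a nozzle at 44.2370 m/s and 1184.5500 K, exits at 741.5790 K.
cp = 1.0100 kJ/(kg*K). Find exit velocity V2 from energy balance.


dT = 442.9710 K
2*cp*1000*dT = 894801.4200
V1^2 = 1956.9122
V2 = sqrt(896758.3322) = 946.9732 m/s

946.9732 m/s


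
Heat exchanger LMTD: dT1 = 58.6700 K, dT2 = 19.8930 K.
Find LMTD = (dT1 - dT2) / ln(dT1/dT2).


dT1/dT2 = 2.9493
ln(dT1/dT2) = 1.0816
LMTD = 38.7770 / 1.0816 = 35.8528 K

35.8528 K


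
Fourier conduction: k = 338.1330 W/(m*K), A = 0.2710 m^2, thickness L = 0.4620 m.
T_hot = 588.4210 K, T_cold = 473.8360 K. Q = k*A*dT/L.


dT = 114.5850 K
Q = 338.1330 * 0.2710 * 114.5850 / 0.4620 = 22727.0277 W

22727.0277 W


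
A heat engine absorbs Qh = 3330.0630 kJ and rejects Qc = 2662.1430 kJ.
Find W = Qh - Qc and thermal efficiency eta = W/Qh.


W = 3330.0630 - 2662.1430 = 667.9200 kJ
eta = 667.9200 / 3330.0630 = 0.2006 = 20.0573%

W = 667.9200 kJ, eta = 20.0573%


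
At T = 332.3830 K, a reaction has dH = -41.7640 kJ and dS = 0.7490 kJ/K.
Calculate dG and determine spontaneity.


T*dS = 332.3830 * 0.7490 = 248.9549 kJ
dG = -41.7640 - 248.9549 = -290.7189 kJ (spontaneous)

dG = -290.7189 kJ, spontaneous


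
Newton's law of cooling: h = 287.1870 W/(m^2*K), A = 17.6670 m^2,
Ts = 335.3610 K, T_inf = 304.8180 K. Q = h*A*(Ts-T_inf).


dT = 30.5430 K
Q = 287.1870 * 17.6670 * 30.5430 = 154967.0187 W

154967.0187 W


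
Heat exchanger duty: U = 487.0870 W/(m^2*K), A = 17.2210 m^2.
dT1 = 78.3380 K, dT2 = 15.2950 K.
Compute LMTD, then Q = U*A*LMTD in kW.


LMTD = 38.5937 K
Q = 487.0870 * 17.2210 * 38.5937 = 323728.4179 W = 323.7284 kW

323.7284 kW


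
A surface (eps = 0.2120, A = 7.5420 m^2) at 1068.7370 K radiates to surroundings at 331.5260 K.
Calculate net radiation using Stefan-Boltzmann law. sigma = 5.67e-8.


T^4 = 1.3046e+12
Tsurr^4 = 1.2080e+10
Q = 0.2120 * 5.67e-8 * 7.5420 * 1.2925e+12 = 117178.7200 W

117178.7200 W


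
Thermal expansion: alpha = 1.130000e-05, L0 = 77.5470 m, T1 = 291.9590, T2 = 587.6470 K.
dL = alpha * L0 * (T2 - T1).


dT = 295.6880 K
dL = 1.130000e-05 * 77.5470 * 295.6880 = 0.259106 m
L_final = 77.806106 m

dL = 0.259106 m


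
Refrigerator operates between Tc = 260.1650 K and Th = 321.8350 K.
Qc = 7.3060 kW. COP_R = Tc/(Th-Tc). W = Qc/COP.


COP = 260.1650 / 61.6700 = 4.2187
W = 7.3060 / 4.2187 = 1.7318 kW

COP = 4.2187, W = 1.7318 kW


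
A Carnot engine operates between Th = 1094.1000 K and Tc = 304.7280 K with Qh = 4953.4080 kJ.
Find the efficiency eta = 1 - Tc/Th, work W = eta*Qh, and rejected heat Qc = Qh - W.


eta = 1 - 304.7280/1094.1000 = 0.7215
W = 0.7215 * 4953.4080 = 3573.7881 kJ
Qc = 4953.4080 - 3573.7881 = 1379.6199 kJ

eta = 72.1481%, W = 3573.7881 kJ, Qc = 1379.6199 kJ


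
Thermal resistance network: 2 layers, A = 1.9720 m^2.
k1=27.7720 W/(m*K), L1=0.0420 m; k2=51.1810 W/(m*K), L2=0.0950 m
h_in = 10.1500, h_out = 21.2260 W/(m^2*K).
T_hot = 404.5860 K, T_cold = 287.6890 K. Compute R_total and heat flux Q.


R_conv_in = 1/(10.1500*1.9720) = 0.0500
R_1 = 0.0420/(27.7720*1.9720) = 0.0008
R_2 = 0.0950/(51.1810*1.9720) = 0.0009
R_conv_out = 1/(21.2260*1.9720) = 0.0239
R_total = 0.0756 K/W
Q = 116.8970 / 0.0756 = 1547.0923 W

R_total = 0.0756 K/W, Q = 1547.0923 W


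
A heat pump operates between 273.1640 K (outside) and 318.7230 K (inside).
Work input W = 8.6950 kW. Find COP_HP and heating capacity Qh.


COP = 318.7230 / 45.5590 = 6.9958
Qh = 6.9958 * 8.6950 = 60.8287 kW

COP = 6.9958, Qh = 60.8287 kW


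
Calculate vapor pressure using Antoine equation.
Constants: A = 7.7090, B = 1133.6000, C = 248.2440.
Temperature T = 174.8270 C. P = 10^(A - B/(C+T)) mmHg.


C+T = 423.0710
B/(C+T) = 2.6795
log10(P) = 7.7090 - 2.6795 = 5.0295
P = 10^5.0295 = 107039.5577 mmHg

107039.5577 mmHg


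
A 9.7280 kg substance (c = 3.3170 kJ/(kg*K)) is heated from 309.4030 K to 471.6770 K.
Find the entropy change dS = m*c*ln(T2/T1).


T2/T1 = 1.5245
ln(T2/T1) = 0.4216
dS = 9.7280 * 3.3170 * 0.4216 = 13.6057 kJ/K

13.6057 kJ/K


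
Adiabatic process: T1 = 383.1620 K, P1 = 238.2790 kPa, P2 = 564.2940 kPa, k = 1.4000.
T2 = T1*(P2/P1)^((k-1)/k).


(k-1)/k = 0.2857
(P2/P1)^exp = 1.2793
T2 = 383.1620 * 1.2793 = 490.1844 K

490.1844 K


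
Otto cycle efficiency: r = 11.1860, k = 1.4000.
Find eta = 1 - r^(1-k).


r^(k-1) = 2.6271
eta = 1 - 1/2.6271 = 0.6193 = 61.9346%

61.9346%


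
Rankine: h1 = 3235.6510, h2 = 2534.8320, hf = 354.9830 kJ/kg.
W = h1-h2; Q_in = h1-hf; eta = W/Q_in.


W = 700.8190 kJ/kg
Q_in = 2880.6680 kJ/kg
eta = 0.2433 = 24.3284%

eta = 24.3284%


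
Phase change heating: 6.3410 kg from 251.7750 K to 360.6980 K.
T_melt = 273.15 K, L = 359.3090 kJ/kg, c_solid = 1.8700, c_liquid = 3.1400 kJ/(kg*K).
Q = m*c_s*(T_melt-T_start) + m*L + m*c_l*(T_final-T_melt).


Q1 (sensible, solid) = 6.3410 * 1.8700 * 21.3750 = 253.4577 kJ
Q2 (latent) = 6.3410 * 359.3090 = 2278.3784 kJ
Q3 (sensible, liquid) = 6.3410 * 3.1400 * 87.5480 = 1743.1455 kJ
Q_total = 4274.9815 kJ

4274.9815 kJ


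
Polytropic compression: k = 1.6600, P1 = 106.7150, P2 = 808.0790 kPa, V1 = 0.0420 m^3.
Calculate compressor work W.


(k-1)/k = 0.3976
(P2/P1)^exp = 2.2365
W = 2.5152 * 106.7150 * 0.0420 * (2.2365 - 1) = 13.9393 kJ

13.9393 kJ


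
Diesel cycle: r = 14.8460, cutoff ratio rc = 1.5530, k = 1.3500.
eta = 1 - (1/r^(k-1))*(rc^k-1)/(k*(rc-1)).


r^(k-1) = 2.5708
rc^k = 1.8117
eta = 0.5771 = 57.7076%

57.7076%


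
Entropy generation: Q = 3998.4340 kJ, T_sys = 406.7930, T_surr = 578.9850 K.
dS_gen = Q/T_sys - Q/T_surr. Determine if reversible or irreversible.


dS_sys = 3998.4340/406.7930 = 9.8292 kJ/K
dS_surr = -3998.4340/578.9850 = -6.9059 kJ/K
dS_gen = 9.8292 - 6.9059 = 2.9232 kJ/K (irreversible)

dS_gen = 2.9232 kJ/K, irreversible


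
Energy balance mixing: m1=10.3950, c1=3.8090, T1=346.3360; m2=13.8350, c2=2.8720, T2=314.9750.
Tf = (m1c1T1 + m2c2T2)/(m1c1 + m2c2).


num = 26228.2742
den = 79.3287
Tf = 330.6279 K

330.6279 K


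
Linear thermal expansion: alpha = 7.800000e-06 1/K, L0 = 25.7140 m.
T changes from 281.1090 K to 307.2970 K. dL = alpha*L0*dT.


dT = 26.1880 K
dL = 7.800000e-06 * 25.7140 * 26.1880 = 0.005253 m
L_final = 25.719253 m

dL = 0.005253 m


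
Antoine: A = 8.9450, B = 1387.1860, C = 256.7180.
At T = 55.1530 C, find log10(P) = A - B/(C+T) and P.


C+T = 311.8710
B/(C+T) = 4.4479
log10(P) = 8.9450 - 4.4479 = 4.4971
P = 10^4.4971 = 31408.8453 mmHg

31408.8453 mmHg


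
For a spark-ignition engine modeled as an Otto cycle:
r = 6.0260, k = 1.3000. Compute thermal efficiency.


r^(k-1) = 1.7140
eta = 1 - 1/1.7140 = 0.4166 = 41.6567%

41.6567%


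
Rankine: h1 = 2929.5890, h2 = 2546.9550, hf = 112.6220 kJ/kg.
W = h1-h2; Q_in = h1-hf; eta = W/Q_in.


W = 382.6340 kJ/kg
Q_in = 2816.9670 kJ/kg
eta = 0.1358 = 13.5832%

eta = 13.5832%


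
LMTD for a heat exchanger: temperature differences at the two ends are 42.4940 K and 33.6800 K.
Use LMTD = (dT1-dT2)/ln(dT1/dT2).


dT1/dT2 = 1.2617
ln(dT1/dT2) = 0.2325
LMTD = 8.8140 / 0.2325 = 37.9164 K

37.9164 K


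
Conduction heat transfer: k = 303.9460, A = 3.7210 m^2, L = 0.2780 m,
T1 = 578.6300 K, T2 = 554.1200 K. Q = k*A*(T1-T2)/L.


dT = 24.5100 K
Q = 303.9460 * 3.7210 * 24.5100 / 0.2780 = 99713.6509 W

99713.6509 W


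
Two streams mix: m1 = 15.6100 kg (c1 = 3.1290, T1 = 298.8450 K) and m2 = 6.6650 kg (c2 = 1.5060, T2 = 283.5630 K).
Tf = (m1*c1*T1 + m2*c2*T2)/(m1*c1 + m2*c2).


num = 17442.9533
den = 58.8812
Tf = 296.2399 K

296.2399 K


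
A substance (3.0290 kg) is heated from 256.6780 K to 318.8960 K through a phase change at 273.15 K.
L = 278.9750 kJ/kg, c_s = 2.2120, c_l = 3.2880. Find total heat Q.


Q1 (sensible, solid) = 3.0290 * 2.2120 * 16.4720 = 110.3648 kJ
Q2 (latent) = 3.0290 * 278.9750 = 845.0153 kJ
Q3 (sensible, liquid) = 3.0290 * 3.2880 * 45.7460 = 455.6005 kJ
Q_total = 1410.9806 kJ

1410.9806 kJ


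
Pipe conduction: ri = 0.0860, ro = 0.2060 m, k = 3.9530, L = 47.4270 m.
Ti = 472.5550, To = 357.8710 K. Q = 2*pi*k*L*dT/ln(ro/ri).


dT = 114.6840 K
ln(ro/ri) = 0.8735
Q = 2*pi*3.9530*47.4270*114.6840 / 0.8735 = 154652.8418 W

154652.8418 W


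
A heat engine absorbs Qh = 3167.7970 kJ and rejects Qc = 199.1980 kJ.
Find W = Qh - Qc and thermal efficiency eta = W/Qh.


W = 3167.7970 - 199.1980 = 2968.5990 kJ
eta = 2968.5990 / 3167.7970 = 0.9371 = 93.7118%

W = 2968.5990 kJ, eta = 93.7118%


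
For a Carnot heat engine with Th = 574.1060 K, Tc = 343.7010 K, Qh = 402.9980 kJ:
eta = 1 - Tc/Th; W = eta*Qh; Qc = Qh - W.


eta = 1 - 343.7010/574.1060 = 0.4013
W = 0.4013 * 402.9980 = 161.7345 kJ
Qc = 402.9980 - 161.7345 = 241.2635 kJ

eta = 40.1328%, W = 161.7345 kJ, Qc = 241.2635 kJ
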